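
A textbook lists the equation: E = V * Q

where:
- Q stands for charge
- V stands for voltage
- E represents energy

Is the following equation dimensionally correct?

Yes

Q (charge) has dimensions [I T].
V (voltage) has dimensions [I^-1 L^2 M T^-3].
E (energy) has dimensions [L^2 M T^-2].

Left side: [L^2 M T^-2]
Right side: [L^2 M T^-2]

Both sides have the same dimensions, so the equation is dimensionally consistent.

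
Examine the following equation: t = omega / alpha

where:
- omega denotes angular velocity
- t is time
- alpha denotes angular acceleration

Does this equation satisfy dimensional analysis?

Yes

omega (angular velocity) has dimensions [T^-1].
t (time) has dimensions [T].
alpha (angular acceleration) has dimensions [T^-2].

Left side: [T]
Right side: [T]

Both sides have the same dimensions, so the equation is dimensionally consistent.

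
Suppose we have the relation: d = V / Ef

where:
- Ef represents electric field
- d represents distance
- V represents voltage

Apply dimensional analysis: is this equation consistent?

Yes

Ef (electric field) has dimensions [I^-1 L M T^-3].
d (distance) has dimensions [L].
V (voltage) has dimensions [I^-1 L^2 M T^-3].

Left side: [L]
Right side: [L]

Both sides have the same dimensions, so the equation is dimensionally consistent.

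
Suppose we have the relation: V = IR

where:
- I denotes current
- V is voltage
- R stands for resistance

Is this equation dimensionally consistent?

Yes

I (current) has dimensions [I].
V (voltage) has dimensions [I^-1 L^2 M T^-3].
R (resistance) has dimensions [I^-2 L^2 M T^-3].

Left side: [I^-1 L^2 M T^-3]
Right side: [I^-1 L^2 M T^-3]

Both sides have the same dimensions, so the equation is dimensionally consistent.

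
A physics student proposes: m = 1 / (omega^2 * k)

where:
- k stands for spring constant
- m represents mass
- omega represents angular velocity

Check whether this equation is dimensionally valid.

No

k (spring constant) has dimensions [M T^-2].
m (mass) has dimensions [M].
omega (angular velocity) has dimensions [T^-1].

Left side: [M]
Right side: [M^-1 T^4]

The two sides have different dimensions, so the equation is NOT dimensionally consistent.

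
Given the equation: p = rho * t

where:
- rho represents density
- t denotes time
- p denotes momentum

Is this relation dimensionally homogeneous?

No

rho (density) has dimensions [L^-3 M].
t (time) has dimensions [T].
p (momentum) has dimensions [L M T^-1].

Left side: [L M T^-1]
Right side: [L^-3 M T]

The two sides have different dimensions, so the equation is NOT dimensionally consistent.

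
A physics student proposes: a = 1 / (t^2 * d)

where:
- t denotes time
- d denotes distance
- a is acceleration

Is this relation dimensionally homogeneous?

No

t (time) has dimensions [T].
d (distance) has dimensions [L].
a (acceleration) has dimensions [L T^-2].

Left side: [L T^-2]
Right side: [L^-1 T^-2]

The two sides have different dimensions, so the equation is NOT dimensionally consistent.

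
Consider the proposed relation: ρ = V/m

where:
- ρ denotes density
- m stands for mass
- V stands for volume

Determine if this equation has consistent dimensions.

No

ρ (density) has dimensions [L^-3 M].
m (mass) has dimensions [M].
V (volume) has dimensions [L^3].

Left side: [L^-3 M]
Right side: [L^3 M^-1]

The two sides have different dimensions, so the equation is NOT dimensionally consistent.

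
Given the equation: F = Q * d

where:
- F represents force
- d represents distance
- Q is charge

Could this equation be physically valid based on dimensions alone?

No

F (force) has dimensions [L M T^-2].
d (distance) has dimensions [L].
Q (charge) has dimensions [I T].

Left side: [L M T^-2]
Right side: [I L T]

The two sides have different dimensions, so the equation is NOT dimensionally consistent.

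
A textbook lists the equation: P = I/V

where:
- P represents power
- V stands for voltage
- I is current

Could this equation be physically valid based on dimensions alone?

No

P (power) has dimensions [L^2 M T^-3].
V (voltage) has dimensions [I^-1 L^2 M T^-3].
I (current) has dimensions [I].

Left side: [L^2 M T^-3]
Right side: [I^2 L^-2 M^-1 T^3]

The two sides have different dimensions, so the equation is NOT dimensionally consistent.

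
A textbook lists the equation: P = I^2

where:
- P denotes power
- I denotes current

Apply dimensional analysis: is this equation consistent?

No

P (power) has dimensions [L^2 M T^-3].
I (current) has dimensions [I].

Left side: [L^2 M T^-3]
Right side: [I^2]

The two sides have different dimensions, so the equation is NOT dimensionally consistent.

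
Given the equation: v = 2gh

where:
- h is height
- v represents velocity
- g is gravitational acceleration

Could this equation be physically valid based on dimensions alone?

No

h (height) has dimensions [L].
v (velocity) has dimensions [L T^-1].
g (gravitational acceleration) has dimensions [L T^-2].

Left side: [L T^-1]
Right side: [L^2 T^-2]

The two sides have different dimensions, so the equation is NOT dimensionally consistent.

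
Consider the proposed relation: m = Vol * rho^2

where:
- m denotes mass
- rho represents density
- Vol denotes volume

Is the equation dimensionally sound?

No

m (mass) has dimensions [M].
rho (density) has dimensions [L^-3 M].
Vol (volume) has dimensions [L^3].

Left side: [M]
Right side: [L^-3 M^2]

The two sides have different dimensions, so the equation is NOT dimensionally consistent.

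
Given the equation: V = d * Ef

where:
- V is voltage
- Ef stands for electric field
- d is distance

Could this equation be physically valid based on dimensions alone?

Yes

V (voltage) has dimensions [I^-1 L^2 M T^-3].
Ef (electric field) has dimensions [I^-1 L M T^-3].
d (distance) has dimensions [L].

Left side: [I^-1 L^2 M T^-3]
Right side: [I^-1 L^2 M T^-3]

Both sides have the same dimensions, so the equation is dimensionally consistent.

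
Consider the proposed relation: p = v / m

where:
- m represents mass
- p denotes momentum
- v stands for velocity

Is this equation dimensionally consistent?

No

m (mass) has dimensions [M].
p (momentum) has dimensions [L M T^-1].
v (velocity) has dimensions [L T^-1].

Left side: [L M T^-1]
Right side: [L M^-1 T^-1]

The two sides have different dimensions, so the equation is NOT dimensionally consistent.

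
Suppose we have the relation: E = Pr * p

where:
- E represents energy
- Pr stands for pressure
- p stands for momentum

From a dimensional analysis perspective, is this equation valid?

No

E (energy) has dimensions [L^2 M T^-2].
Pr (pressure) has dimensions [L^-1 M T^-2].
p (momentum) has dimensions [L M T^-1].

Left side: [L^2 M T^-2]
Right side: [M^2 T^-3]

The two sides have different dimensions, so the equation is NOT dimensionally consistent.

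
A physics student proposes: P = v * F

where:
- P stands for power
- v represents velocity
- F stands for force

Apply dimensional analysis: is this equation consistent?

Yes

P (power) has dimensions [L^2 M T^-3].
v (velocity) has dimensions [L T^-1].
F (force) has dimensions [L M T^-2].

Left side: [L^2 M T^-3]
Right side: [L^2 M T^-3]

Both sides have the same dimensions, so the equation is dimensionally consistent.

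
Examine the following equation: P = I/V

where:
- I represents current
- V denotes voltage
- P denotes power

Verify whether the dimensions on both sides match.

No

I (current) has dimensions [I].
V (voltage) has dimensions [I^-1 L^2 M T^-3].
P (power) has dimensions [L^2 M T^-3].

Left side: [L^2 M T^-3]
Right side: [I^2 L^-2 M^-1 T^3]

The two sides have different dimensions, so the equation is NOT dimensionally consistent.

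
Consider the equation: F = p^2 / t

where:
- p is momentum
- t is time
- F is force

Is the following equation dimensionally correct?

No

p (momentum) has dimensions [L M T^-1].
t (time) has dimensions [T].
F (force) has dimensions [L M T^-2].

Left side: [L M T^-2]
Right side: [L^2 M^2 T^-3]

The two sides have different dimensions, so the equation is NOT dimensionally consistent.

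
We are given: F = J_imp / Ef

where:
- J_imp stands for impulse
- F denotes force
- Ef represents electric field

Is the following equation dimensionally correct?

No

J_imp (impulse) has dimensions [L M T^-1].
F (force) has dimensions [L M T^-2].
Ef (electric field) has dimensions [I^-1 L M T^-3].

Left side: [L M T^-2]
Right side: [I T^2]

The two sides have different dimensions, so the equation is NOT dimensionally consistent.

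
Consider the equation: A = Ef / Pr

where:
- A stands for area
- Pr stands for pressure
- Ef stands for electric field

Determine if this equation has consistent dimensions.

No

A (area) has dimensions [L^2].
Pr (pressure) has dimensions [L^-1 M T^-2].
Ef (electric field) has dimensions [I^-1 L M T^-3].

Left side: [L^2]
Right side: [I^-1 L^2 T^-1]

The two sides have different dimensions, so the equation is NOT dimensionally consistent.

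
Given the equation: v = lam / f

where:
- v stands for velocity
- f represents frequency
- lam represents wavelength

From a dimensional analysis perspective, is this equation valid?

No

v (velocity) has dimensions [L T^-1].
f (frequency) has dimensions [T^-1].
lam (wavelength) has dimensions [L].

Left side: [L T^-1]
Right side: [L T]

The two sides have different dimensions, so the equation is NOT dimensionally consistent.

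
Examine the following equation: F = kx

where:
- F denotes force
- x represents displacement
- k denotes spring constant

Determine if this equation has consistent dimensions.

Yes

F (force) has dimensions [L M T^-2].
x (displacement) has dimensions [L].
k (spring constant) has dimensions [M T^-2].

Left side: [L M T^-2]
Right side: [L M T^-2]

Both sides have the same dimensions, so the equation is dimensionally consistent.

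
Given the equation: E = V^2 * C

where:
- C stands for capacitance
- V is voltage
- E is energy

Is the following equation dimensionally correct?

Yes

C (capacitance) has dimensions [I^2 L^-2 M^-1 T^4].
V (voltage) has dimensions [I^-1 L^2 M T^-3].
E (energy) has dimensions [L^2 M T^-2].

Left side: [L^2 M T^-2]
Right side: [L^2 M T^-2]

Both sides have the same dimensions, so the equation is dimensionally consistent.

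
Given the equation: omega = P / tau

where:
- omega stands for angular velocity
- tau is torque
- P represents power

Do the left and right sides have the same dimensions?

Yes

omega (angular velocity) has dimensions [T^-1].
tau (torque) has dimensions [L^2 M T^-2].
P (power) has dimensions [L^2 M T^-3].

Left side: [T^-1]
Right side: [T^-1]

Both sides have the same dimensions, so the equation is dimensionally consistent.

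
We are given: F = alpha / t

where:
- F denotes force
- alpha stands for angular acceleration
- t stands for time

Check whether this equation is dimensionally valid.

No

F (force) has dimensions [L M T^-2].
alpha (angular acceleration) has dimensions [T^-2].
t (time) has dimensions [T].

Left side: [L M T^-2]
Right side: [T^-3]

The two sides have different dimensions, so the equation is NOT dimensionally consistent.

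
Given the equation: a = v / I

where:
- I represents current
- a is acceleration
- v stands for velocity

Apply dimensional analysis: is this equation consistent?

No

I (current) has dimensions [I].
a (acceleration) has dimensions [L T^-2].
v (velocity) has dimensions [L T^-1].

Left side: [L T^-2]
Right side: [I^-1 L T^-1]

The two sides have different dimensions, so the equation is NOT dimensionally consistent.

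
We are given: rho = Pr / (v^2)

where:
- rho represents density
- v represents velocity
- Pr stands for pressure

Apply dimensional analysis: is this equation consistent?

Yes

rho (density) has dimensions [L^-3 M].
v (velocity) has dimensions [L T^-1].
Pr (pressure) has dimensions [L^-1 M T^-2].

Left side: [L^-3 M]
Right side: [L^-3 M]

Both sides have the same dimensions, so the equation is dimensionally consistent.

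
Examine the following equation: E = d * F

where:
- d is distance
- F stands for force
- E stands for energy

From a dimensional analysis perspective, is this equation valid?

Yes

d (distance) has dimensions [L].
F (force) has dimensions [L M T^-2].
E (energy) has dimensions [L^2 M T^-2].

Left side: [L^2 M T^-2]
Right side: [L^2 M T^-2]

Both sides have the same dimensions, so the equation is dimensionally consistent.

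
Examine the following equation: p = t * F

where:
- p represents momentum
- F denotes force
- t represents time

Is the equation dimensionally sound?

Yes

p (momentum) has dimensions [L M T^-1].
F (force) has dimensions [L M T^-2].
t (time) has dimensions [T].

Left side: [L M T^-1]
Right side: [L M T^-1]

Both sides have the same dimensions, so the equation is dimensionally consistent.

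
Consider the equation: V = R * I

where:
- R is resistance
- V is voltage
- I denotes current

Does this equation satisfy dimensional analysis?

Yes

R (resistance) has dimensions [I^-2 L^2 M T^-3].
V (voltage) has dimensions [I^-1 L^2 M T^-3].
I (current) has dimensions [I].

Left side: [I^-1 L^2 M T^-3]
Right side: [I^-1 L^2 M T^-3]

Both sides have the same dimensions, so the equation is dimensionally consistent.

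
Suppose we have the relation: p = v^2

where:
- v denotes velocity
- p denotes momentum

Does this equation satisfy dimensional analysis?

No

v (velocity) has dimensions [L T^-1].
p (momentum) has dimensions [L M T^-1].

Left side: [L M T^-1]
Right side: [L^2 T^-2]

The two sides have different dimensions, so the equation is NOT dimensionally consistent.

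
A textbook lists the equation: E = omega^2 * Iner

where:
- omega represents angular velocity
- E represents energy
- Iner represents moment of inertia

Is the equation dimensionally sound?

Yes

omega (angular velocity) has dimensions [T^-1].
E (energy) has dimensions [L^2 M T^-2].
Iner (moment of inertia) has dimensions [L^2 M].

Left side: [L^2 M T^-2]
Right side: [L^2 M T^-2]

Both sides have the same dimensions, so the equation is dimensionally consistent.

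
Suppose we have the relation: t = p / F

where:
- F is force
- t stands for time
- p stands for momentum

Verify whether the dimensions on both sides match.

Yes

F (force) has dimensions [L M T^-2].
t (time) has dimensions [T].
p (momentum) has dimensions [L M T^-1].

Left side: [T]
Right side: [T]

Both sides have the same dimensions, so the equation is dimensionally consistent.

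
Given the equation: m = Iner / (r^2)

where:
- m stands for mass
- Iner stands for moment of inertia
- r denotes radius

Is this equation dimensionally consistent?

Yes

m (mass) has dimensions [M].
Iner (moment of inertia) has dimensions [L^2 M].
r (radius) has dimensions [L].

Left side: [M]
Right side: [M]

Both sides have the same dimensions, so the equation is dimensionally consistent.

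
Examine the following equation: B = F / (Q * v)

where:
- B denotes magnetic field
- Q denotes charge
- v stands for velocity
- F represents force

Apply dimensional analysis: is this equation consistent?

Yes

B (magnetic field) has dimensions [I^-1 M T^-2].
Q (charge) has dimensions [I T].
v (velocity) has dimensions [L T^-1].
F (force) has dimensions [L M T^-2].

Left side: [I^-1 M T^-2]
Right side: [I^-1 M T^-2]

Both sides have the same dimensions, so the equation is dimensionally consistent.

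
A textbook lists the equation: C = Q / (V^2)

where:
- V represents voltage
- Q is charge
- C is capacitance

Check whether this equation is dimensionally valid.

No

V (voltage) has dimensions [I^-1 L^2 M T^-3].
Q (charge) has dimensions [I T].
C (capacitance) has dimensions [I^2 L^-2 M^-1 T^4].

Left side: [I^2 L^-2 M^-1 T^4]
Right side: [I^3 L^-4 M^-2 T^7]

The two sides have different dimensions, so the equation is NOT dimensionally consistent.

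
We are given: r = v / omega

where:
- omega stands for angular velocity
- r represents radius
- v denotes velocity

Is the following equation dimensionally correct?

Yes

omega (angular velocity) has dimensions [T^-1].
r (radius) has dimensions [L].
v (velocity) has dimensions [L T^-1].

Left side: [L]
Right side: [L]

Both sides have the same dimensions, so the equation is dimensionally consistent.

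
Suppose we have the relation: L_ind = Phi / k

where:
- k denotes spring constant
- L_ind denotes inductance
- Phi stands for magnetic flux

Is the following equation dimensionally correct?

No

k (spring constant) has dimensions [M T^-2].
L_ind (inductance) has dimensions [I^-2 L^2 M T^-2].
Phi (magnetic flux) has dimensions [I^-1 L^2 M T^-2].

Left side: [I^-2 L^2 M T^-2]
Right side: [I^-1 L^2]

The two sides have different dimensions, so the equation is NOT dimensionally consistent.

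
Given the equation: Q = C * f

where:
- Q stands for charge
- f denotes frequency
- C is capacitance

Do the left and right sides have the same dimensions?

No

Q (charge) has dimensions [I T].
f (frequency) has dimensions [T^-1].
C (capacitance) has dimensions [I^2 L^-2 M^-1 T^4].

Left side: [I T]
Right side: [I^2 L^-2 M^-1 T^3]

The two sides have different dimensions, so the equation is NOT dimensionally consistent.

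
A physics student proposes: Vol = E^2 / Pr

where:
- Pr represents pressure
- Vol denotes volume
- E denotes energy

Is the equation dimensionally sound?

No

Pr (pressure) has dimensions [L^-1 M T^-2].
Vol (volume) has dimensions [L^3].
E (energy) has dimensions [L^2 M T^-2].

Left side: [L^3]
Right side: [L^5 M T^-2]

The two sides have different dimensions, so the equation is NOT dimensionally consistent.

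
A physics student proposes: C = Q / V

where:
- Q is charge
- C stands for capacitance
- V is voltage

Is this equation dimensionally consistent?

Yes

Q (charge) has dimensions [I T].
C (capacitance) has dimensions [I^2 L^-2 M^-1 T^4].
V (voltage) has dimensions [I^-1 L^2 M T^-3].

Left side: [I^2 L^-2 M^-1 T^4]
Right side: [I^2 L^-2 M^-1 T^4]

Both sides have the same dimensions, so the equation is dimensionally consistent.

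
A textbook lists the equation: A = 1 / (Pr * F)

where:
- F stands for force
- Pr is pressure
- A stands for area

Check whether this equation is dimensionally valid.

No

F (force) has dimensions [L M T^-2].
Pr (pressure) has dimensions [L^-1 M T^-2].
A (area) has dimensions [L^2].

Left side: [L^2]
Right side: [M^-2 T^4]

The two sides have different dimensions, so the equation is NOT dimensionally consistent.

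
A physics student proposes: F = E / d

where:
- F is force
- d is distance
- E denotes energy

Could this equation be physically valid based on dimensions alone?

Yes

F (force) has dimensions [L M T^-2].
d (distance) has dimensions [L].
E (energy) has dimensions [L^2 M T^-2].

Left side: [L M T^-2]
Right side: [L M T^-2]

Both sides have the same dimensions, so the equation is dimensionally consistent.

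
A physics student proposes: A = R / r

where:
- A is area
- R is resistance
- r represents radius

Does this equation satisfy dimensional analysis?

No

A (area) has dimensions [L^2].
R (resistance) has dimensions [I^-2 L^2 M T^-3].
r (radius) has dimensions [L].

Left side: [L^2]
Right side: [I^-2 L M T^-3]

The two sides have different dimensions, so the equation is NOT dimensionally consistent.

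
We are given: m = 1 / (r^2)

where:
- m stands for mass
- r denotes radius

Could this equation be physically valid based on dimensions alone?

No

m (mass) has dimensions [M].
r (radius) has dimensions [L].

Left side: [M]
Right side: [L^-2]

The two sides have different dimensions, so the equation is NOT dimensionally consistent.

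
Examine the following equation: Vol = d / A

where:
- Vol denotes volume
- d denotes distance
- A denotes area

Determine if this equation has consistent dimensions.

No

Vol (volume) has dimensions [L^3].
d (distance) has dimensions [L].
A (area) has dimensions [L^2].

Left side: [L^3]
Right side: [L^-1]

The two sides have different dimensions, so the equation is NOT dimensionally consistent.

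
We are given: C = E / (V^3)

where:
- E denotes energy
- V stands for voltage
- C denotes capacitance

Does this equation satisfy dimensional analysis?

No

E (energy) has dimensions [L^2 M T^-2].
V (voltage) has dimensions [I^-1 L^2 M T^-3].
C (capacitance) has dimensions [I^2 L^-2 M^-1 T^4].

Left side: [I^2 L^-2 M^-1 T^4]
Right side: [I^3 L^-4 M^-2 T^7]

The two sides have different dimensions, so the equation is NOT dimensionally consistent.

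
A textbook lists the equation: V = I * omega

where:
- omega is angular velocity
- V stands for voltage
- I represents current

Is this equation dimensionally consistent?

No

omega (angular velocity) has dimensions [T^-1].
V (voltage) has dimensions [I^-1 L^2 M T^-3].
I (current) has dimensions [I].

Left side: [I^-1 L^2 M T^-3]
Right side: [I T^-1]

The two sides have different dimensions, so the equation is NOT dimensionally consistent.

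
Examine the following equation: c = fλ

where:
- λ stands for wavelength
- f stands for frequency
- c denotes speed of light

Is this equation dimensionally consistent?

Yes

λ (wavelength) has dimensions [L].
f (frequency) has dimensions [T^-1].
c (speed of light) has dimensions [L T^-1].

Left side: [L T^-1]
Right side: [L T^-1]

Both sides have the same dimensions, so the equation is dimensionally consistent.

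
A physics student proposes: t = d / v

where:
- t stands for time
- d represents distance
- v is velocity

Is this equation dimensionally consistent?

Yes

t (time) has dimensions [T].
d (distance) has dimensions [L].
v (velocity) has dimensions [L T^-1].

Left side: [T]
Right side: [T]

Both sides have the same dimensions, so the equation is dimensionally consistent.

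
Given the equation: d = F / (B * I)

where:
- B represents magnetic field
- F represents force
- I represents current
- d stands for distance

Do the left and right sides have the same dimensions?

Yes

B (magnetic field) has dimensions [I^-1 M T^-2].
F (force) has dimensions [L M T^-2].
I (current) has dimensions [I].
d (distance) has dimensions [L].

Left side: [L]
Right side: [L]

Both sides have the same dimensions, so the equation is dimensionally consistent.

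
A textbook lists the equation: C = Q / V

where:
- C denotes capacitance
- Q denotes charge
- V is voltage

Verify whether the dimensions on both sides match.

Yes

C (capacitance) has dimensions [I^2 L^-2 M^-1 T^4].
Q (charge) has dimensions [I T].
V (voltage) has dimensions [I^-1 L^2 M T^-3].

Left side: [I^2 L^-2 M^-1 T^4]
Right side: [I^2 L^-2 M^-1 T^4]

Both sides have the same dimensions, so the equation is dimensionally consistent.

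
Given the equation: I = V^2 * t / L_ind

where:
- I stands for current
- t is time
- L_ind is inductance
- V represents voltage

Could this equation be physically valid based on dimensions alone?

No

I (current) has dimensions [I].
t (time) has dimensions [T].
L_ind (inductance) has dimensions [I^-2 L^2 M T^-2].
V (voltage) has dimensions [I^-1 L^2 M T^-3].

Left side: [I]
Right side: [L^2 M T^-3]

The two sides have different dimensions, so the equation is NOT dimensionally consistent.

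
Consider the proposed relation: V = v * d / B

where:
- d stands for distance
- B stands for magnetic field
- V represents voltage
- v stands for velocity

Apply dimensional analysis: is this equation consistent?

No

d (distance) has dimensions [L].
B (magnetic field) has dimensions [I^-1 M T^-2].
V (voltage) has dimensions [I^-1 L^2 M T^-3].
v (velocity) has dimensions [L T^-1].

Left side: [I^-1 L^2 M T^-3]
Right side: [I L^2 M^-1 T]

The two sides have different dimensions, so the equation is NOT dimensionally consistent.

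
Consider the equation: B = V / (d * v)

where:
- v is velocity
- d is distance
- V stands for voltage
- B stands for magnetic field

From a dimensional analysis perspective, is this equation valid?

Yes

v (velocity) has dimensions [L T^-1].
d (distance) has dimensions [L].
V (voltage) has dimensions [I^-1 L^2 M T^-3].
B (magnetic field) has dimensions [I^-1 M T^-2].

Left side: [I^-1 M T^-2]
Right side: [I^-1 M T^-2]

Both sides have the same dimensions, so the equation is dimensionally consistent.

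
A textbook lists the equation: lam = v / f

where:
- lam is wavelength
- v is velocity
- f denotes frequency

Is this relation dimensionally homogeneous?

Yes

lam (wavelength) has dimensions [L].
v (velocity) has dimensions [L T^-1].
f (frequency) has dimensions [T^-1].

Left side: [L]
Right side: [L]

Both sides have the same dimensions, so the equation is dimensionally consistent.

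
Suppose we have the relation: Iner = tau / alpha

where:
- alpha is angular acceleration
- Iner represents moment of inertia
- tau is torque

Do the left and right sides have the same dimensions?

Yes

alpha (angular acceleration) has dimensions [T^-2].
Iner (moment of inertia) has dimensions [L^2 M].
tau (torque) has dimensions [L^2 M T^-2].

Left side: [L^2 M]
Right side: [L^2 M]

Both sides have the same dimensions, so the equation is dimensionally consistent.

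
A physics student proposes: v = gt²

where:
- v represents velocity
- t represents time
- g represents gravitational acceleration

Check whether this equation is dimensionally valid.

No

v (velocity) has dimensions [L T^-1].
t (time) has dimensions [T].
g (gravitational acceleration) has dimensions [L T^-2].

Left side: [L T^-1]
Right side: [L]

The two sides have different dimensions, so the equation is NOT dimensionally consistent.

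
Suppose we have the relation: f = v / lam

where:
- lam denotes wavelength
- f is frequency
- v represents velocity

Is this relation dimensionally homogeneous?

Yes

lam (wavelength) has dimensions [L].
f (frequency) has dimensions [T^-1].
v (velocity) has dimensions [L T^-1].

Left side: [T^-1]
Right side: [T^-1]

Both sides have the same dimensions, so the equation is dimensionally consistent.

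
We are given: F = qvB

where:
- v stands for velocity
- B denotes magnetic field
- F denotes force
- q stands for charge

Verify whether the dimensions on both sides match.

Yes

v (velocity) has dimensions [L T^-1].
B (magnetic field) has dimensions [I^-1 M T^-2].
F (force) has dimensions [L M T^-2].
q (charge) has dimensions [I T].

Left side: [L M T^-2]
Right side: [L M T^-2]

Both sides have the same dimensions, so the equation is dimensionally consistent.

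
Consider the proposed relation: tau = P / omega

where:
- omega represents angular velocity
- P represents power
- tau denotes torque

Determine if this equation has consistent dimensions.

Yes

omega (angular velocity) has dimensions [T^-1].
P (power) has dimensions [L^2 M T^-3].
tau (torque) has dimensions [L^2 M T^-2].

Left side: [L^2 M T^-2]
Right side: [L^2 M T^-2]

Both sides have the same dimensions, so the equation is dimensionally consistent.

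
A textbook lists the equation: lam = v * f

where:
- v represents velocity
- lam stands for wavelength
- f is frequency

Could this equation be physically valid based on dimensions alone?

No

v (velocity) has dimensions [L T^-1].
lam (wavelength) has dimensions [L].
f (frequency) has dimensions [T^-1].

Left side: [L]
Right side: [L T^-2]

The two sides have different dimensions, so the equation is NOT dimensionally consistent.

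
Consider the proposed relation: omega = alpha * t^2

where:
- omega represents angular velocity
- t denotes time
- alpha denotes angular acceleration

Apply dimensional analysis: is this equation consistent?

No

omega (angular velocity) has dimensions [T^-1].
t (time) has dimensions [T].
alpha (angular acceleration) has dimensions [T^-2].

Left side: [T^-1]
Right side: [dimensionless]

The two sides have different dimensions, so the equation is NOT dimensionally consistent.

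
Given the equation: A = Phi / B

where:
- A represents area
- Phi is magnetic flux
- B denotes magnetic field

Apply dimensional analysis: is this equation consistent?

Yes

A (area) has dimensions [L^2].
Phi (magnetic flux) has dimensions [I^-1 L^2 M T^-2].
B (magnetic field) has dimensions [I^-1 M T^-2].

Left side: [L^2]
Right side: [L^2]

Both sides have the same dimensions, so the equation is dimensionally consistent.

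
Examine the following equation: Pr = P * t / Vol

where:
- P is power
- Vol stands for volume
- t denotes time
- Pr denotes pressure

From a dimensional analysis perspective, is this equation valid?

Yes

P (power) has dimensions [L^2 M T^-3].
Vol (volume) has dimensions [L^3].
t (time) has dimensions [T].
Pr (pressure) has dimensions [L^-1 M T^-2].

Left side: [L^-1 M T^-2]
Right side: [L^-1 M T^-2]

Both sides have the same dimensions, so the equation is dimensionally consistent.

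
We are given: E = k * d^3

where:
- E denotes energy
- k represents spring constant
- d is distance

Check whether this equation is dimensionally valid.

No

E (energy) has dimensions [L^2 M T^-2].
k (spring constant) has dimensions [M T^-2].
d (distance) has dimensions [L].

Left side: [L^2 M T^-2]
Right side: [L^3 M T^-2]

The two sides have different dimensions, so the equation is NOT dimensionally consistent.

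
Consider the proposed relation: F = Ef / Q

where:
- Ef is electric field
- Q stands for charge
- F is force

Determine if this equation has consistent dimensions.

No

Ef (electric field) has dimensions [I^-1 L M T^-3].
Q (charge) has dimensions [I T].
F (force) has dimensions [L M T^-2].

Left side: [L M T^-2]
Right side: [I^-2 L M T^-4]

The two sides have different dimensions, so the equation is NOT dimensionally consistent.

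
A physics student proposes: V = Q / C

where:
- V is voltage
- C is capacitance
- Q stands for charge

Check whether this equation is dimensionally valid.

Yes

V (voltage) has dimensions [I^-1 L^2 M T^-3].
C (capacitance) has dimensions [I^2 L^-2 M^-1 T^4].
Q (charge) has dimensions [I T].

Left side: [I^-1 L^2 M T^-3]
Right side: [I^-1 L^2 M T^-3]

Both sides have the same dimensions, so the equation is dimensionally consistent.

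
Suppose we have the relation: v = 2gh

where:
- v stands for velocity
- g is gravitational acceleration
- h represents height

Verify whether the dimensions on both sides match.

No

v (velocity) has dimensions [L T^-1].
g (gravitational acceleration) has dimensions [L T^-2].
h (height) has dimensions [L].

Left side: [L T^-1]
Right side: [L^2 T^-2]

The two sides have different dimensions, so the equation is NOT dimensionally consistent.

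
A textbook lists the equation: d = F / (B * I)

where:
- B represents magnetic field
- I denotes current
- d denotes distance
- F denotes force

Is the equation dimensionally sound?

Yes

B (magnetic field) has dimensions [I^-1 M T^-2].
I (current) has dimensions [I].
d (distance) has dimensions [L].
F (force) has dimensions [L M T^-2].

Left side: [L]
Right side: [L]

Both sides have the same dimensions, so the equation is dimensionally consistent.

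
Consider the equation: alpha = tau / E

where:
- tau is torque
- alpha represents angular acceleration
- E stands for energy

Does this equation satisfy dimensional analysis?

No

tau (torque) has dimensions [L^2 M T^-2].
alpha (angular acceleration) has dimensions [T^-2].
E (energy) has dimensions [L^2 M T^-2].

Left side: [T^-2]
Right side: [dimensionless]

The two sides have different dimensions, so the equation is NOT dimensionally consistent.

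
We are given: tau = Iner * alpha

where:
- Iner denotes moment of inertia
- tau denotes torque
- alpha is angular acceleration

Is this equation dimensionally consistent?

Yes

Iner (moment of inertia) has dimensions [L^2 M].
tau (torque) has dimensions [L^2 M T^-2].
alpha (angular acceleration) has dimensions [T^-2].

Left side: [L^2 M T^-2]
Right side: [L^2 M T^-2]

Both sides have the same dimensions, so the equation is dimensionally consistent.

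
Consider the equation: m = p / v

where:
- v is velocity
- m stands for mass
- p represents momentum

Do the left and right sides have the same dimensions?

Yes

v (velocity) has dimensions [L T^-1].
m (mass) has dimensions [M].
p (momentum) has dimensions [L M T^-1].

Left side: [M]
Right side: [M]

Both sides have the same dimensions, so the equation is dimensionally consistent.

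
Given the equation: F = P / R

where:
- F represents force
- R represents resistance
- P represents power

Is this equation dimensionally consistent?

No

F (force) has dimensions [L M T^-2].
R (resistance) has dimensions [I^-2 L^2 M T^-3].
P (power) has dimensions [L^2 M T^-3].

Left side: [L M T^-2]
Right side: [I^2]

The two sides have different dimensions, so the equation is NOT dimensionally consistent.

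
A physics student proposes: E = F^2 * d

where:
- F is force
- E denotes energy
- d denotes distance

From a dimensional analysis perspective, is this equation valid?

No

F (force) has dimensions [L M T^-2].
E (energy) has dimensions [L^2 M T^-2].
d (distance) has dimensions [L].

Left side: [L^2 M T^-2]
Right side: [L^3 M^2 T^-4]

The two sides have different dimensions, so the equation is NOT dimensionally consistent.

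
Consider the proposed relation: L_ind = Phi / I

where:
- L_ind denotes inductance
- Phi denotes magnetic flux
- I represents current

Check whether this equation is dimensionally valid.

Yes

L_ind (inductance) has dimensions [I^-2 L^2 M T^-2].
Phi (magnetic flux) has dimensions [I^-1 L^2 M T^-2].
I (current) has dimensions [I].

Left side: [I^-2 L^2 M T^-2]
Right side: [I^-2 L^2 M T^-2]

Both sides have the same dimensions, so the equation is dimensionally consistent.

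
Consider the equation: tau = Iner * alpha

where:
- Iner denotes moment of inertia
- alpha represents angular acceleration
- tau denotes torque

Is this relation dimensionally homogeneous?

Yes

Iner (moment of inertia) has dimensions [L^2 M].
alpha (angular acceleration) has dimensions [T^-2].
tau (torque) has dimensions [L^2 M T^-2].

Left side: [L^2 M T^-2]
Right side: [L^2 M T^-2]

Both sides have the same dimensions, so the equation is dimensionally consistent.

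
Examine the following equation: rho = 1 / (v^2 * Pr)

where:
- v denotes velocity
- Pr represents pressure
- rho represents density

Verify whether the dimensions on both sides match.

No

v (velocity) has dimensions [L T^-1].
Pr (pressure) has dimensions [L^-1 M T^-2].
rho (density) has dimensions [L^-3 M].

Left side: [L^-3 M]
Right side: [L^-1 M^-1 T^4]

The two sides have different dimensions, so the equation is NOT dimensionally consistent.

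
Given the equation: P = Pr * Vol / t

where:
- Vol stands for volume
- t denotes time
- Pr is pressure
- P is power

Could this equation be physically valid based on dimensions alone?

Yes

Vol (volume) has dimensions [L^3].
t (time) has dimensions [T].
Pr (pressure) has dimensions [L^-1 M T^-2].
P (power) has dimensions [L^2 M T^-3].

Left side: [L^2 M T^-3]
Right side: [L^2 M T^-3]

Both sides have the same dimensions, so the equation is dimensionally consistent.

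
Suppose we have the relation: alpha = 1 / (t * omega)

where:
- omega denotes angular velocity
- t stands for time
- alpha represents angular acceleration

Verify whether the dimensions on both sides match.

No

omega (angular velocity) has dimensions [T^-1].
t (time) has dimensions [T].
alpha (angular acceleration) has dimensions [T^-2].

Left side: [T^-2]
Right side: [dimensionless]

The two sides have different dimensions, so the equation is NOT dimensionally consistent.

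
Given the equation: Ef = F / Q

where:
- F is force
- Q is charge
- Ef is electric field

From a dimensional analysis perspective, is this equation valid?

Yes

F (force) has dimensions [L M T^-2].
Q (charge) has dimensions [I T].
Ef (electric field) has dimensions [I^-1 L M T^-3].

Left side: [I^-1 L M T^-3]
Right side: [I^-1 L M T^-3]

Both sides have the same dimensions, so the equation is dimensionally consistent.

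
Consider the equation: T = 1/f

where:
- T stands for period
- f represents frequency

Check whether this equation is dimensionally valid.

Yes

T (period) has dimensions [T].
f (frequency) has dimensions [T^-1].

Left side: [T]
Right side: [T]

Both sides have the same dimensions, so the equation is dimensionally consistent.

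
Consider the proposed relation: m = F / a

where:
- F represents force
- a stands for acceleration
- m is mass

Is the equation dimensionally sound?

Yes

F (force) has dimensions [L M T^-2].
a (acceleration) has dimensions [L T^-2].
m (mass) has dimensions [M].

Left side: [M]
Right side: [M]

Both sides have the same dimensions, so the equation is dimensionally consistent.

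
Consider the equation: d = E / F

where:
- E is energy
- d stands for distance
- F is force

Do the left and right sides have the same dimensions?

Yes

E (energy) has dimensions [L^2 M T^-2].
d (distance) has dimensions [L].
F (force) has dimensions [L M T^-2].

Left side: [L]
Right side: [L]

Both sides have the same dimensions, so the equation is dimensionally consistent.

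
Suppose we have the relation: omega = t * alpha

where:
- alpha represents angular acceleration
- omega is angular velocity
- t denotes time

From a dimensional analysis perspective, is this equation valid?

Yes

alpha (angular acceleration) has dimensions [T^-2].
omega (angular velocity) has dimensions [T^-1].
t (time) has dimensions [T].

Left side: [T^-1]
Right side: [T^-1]

Both sides have the same dimensions, so the equation is dimensionally consistent.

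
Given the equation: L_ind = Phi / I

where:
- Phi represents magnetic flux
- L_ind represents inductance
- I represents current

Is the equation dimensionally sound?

Yes

Phi (magnetic flux) has dimensions [I^-1 L^2 M T^-2].
L_ind (inductance) has dimensions [I^-2 L^2 M T^-2].
I (current) has dimensions [I].

Left side: [I^-2 L^2 M T^-2]
Right side: [I^-2 L^2 M T^-2]

Both sides have the same dimensions, so the equation is dimensionally consistent.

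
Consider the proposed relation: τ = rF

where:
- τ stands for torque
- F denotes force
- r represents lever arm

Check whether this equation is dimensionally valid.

Yes

τ (torque) has dimensions [L^2 M T^-2].
F (force) has dimensions [L M T^-2].
r (lever arm) has dimensions [L].

Left side: [L^2 M T^-2]
Right side: [L^2 M T^-2]

Both sides have the same dimensions, so the equation is dimensionally consistent.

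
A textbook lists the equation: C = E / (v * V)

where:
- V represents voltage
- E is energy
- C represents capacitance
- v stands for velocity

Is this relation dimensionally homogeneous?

No

V (voltage) has dimensions [I^-1 L^2 M T^-3].
E (energy) has dimensions [L^2 M T^-2].
C (capacitance) has dimensions [I^2 L^-2 M^-1 T^4].
v (velocity) has dimensions [L T^-1].

Left side: [I^2 L^-2 M^-1 T^4]
Right side: [I L^-1 T^2]

The two sides have different dimensions, so the equation is NOT dimensionally consistent.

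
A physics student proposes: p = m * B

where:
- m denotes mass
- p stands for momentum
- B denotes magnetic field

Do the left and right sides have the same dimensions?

No

m (mass) has dimensions [M].
p (momentum) has dimensions [L M T^-1].
B (magnetic field) has dimensions [I^-1 M T^-2].

Left side: [L M T^-1]
Right side: [I^-1 M^2 T^-2]

The two sides have different dimensions, so the equation is NOT dimensionally consistent.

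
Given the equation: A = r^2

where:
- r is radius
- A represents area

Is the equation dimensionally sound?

Yes

r (radius) has dimensions [L].
A (area) has dimensions [L^2].

Left side: [L^2]
Right side: [L^2]

Both sides have the same dimensions, so the equation is dimensionally consistent.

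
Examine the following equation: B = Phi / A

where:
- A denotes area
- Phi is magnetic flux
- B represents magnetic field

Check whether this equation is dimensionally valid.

Yes

A (area) has dimensions [L^2].
Phi (magnetic flux) has dimensions [I^-1 L^2 M T^-2].
B (magnetic field) has dimensions [I^-1 M T^-2].

Left side: [I^-1 M T^-2]
Right side: [I^-1 M T^-2]

Both sides have the same dimensions, so the equation is dimensionally consistent.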